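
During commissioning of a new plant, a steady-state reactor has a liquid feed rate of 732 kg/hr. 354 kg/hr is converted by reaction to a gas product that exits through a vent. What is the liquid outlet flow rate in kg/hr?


Steady-state mass balance on the main outlet: F_out = F_in - F_removed
F_out = 732 - 354
F_out = 378 kg/hr


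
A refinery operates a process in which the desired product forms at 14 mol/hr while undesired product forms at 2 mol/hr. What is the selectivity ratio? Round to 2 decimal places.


S = desired product rate / undesired product rate
S = 14 / 2
S = 7.00


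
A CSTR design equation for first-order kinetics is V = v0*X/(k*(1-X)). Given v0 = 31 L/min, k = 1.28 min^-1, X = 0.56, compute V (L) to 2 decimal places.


V = v0 * X / (k * (1 - X))
V = 31 * 0.56 / (1.28 * (1 - 0.56))
V = 17.36 / (1.28 * 0.44)
V = 17.36 / 0.5632
V = 30.82 L


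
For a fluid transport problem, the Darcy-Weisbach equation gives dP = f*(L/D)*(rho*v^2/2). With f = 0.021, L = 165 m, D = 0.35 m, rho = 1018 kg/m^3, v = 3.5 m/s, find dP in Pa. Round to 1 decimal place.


dP = f * (L/D) * (rho*v^2/2)
dP = 0.021 * (165/0.35) * (1018*3.5^2/2)
L/D = 471.42857143
rho*v^2/2 = 1018*12.25/2 = 6235.25
dP = 0.021 * 471.42857143 * 6235.25
dP = 61729.0 Pa


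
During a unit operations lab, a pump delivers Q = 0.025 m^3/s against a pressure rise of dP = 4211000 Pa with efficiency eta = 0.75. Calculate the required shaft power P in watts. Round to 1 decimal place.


P = Q * dP / eta
P = 0.025 * 4211000 / 0.75
P = 105275.0 / 0.75
P = 140366.7 W


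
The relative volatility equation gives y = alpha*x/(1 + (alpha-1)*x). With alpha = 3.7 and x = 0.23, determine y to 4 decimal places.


y = alpha*x / (1 + (alpha-1)*x)
y = 3.7*0.23 / (1 + (3.7-1)*0.23)
y = 0.851 / (1 + 0.621)
y = 0.851 / 1.621
y = 0.5250


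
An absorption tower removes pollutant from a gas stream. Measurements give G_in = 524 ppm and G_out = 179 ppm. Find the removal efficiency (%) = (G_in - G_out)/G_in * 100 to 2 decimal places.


Efficiency = (G_in - G_out) / G_in * 100%
Efficiency = (524 - 179) / 524 * 100
Efficiency = 345 / 524 * 100
Efficiency = 65.84%


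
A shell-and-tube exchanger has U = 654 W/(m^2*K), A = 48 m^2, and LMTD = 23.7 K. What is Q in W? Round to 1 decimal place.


Q = U * A * LMTD
Q = 654 * 48 * 23.7
Q = 743990.4 W


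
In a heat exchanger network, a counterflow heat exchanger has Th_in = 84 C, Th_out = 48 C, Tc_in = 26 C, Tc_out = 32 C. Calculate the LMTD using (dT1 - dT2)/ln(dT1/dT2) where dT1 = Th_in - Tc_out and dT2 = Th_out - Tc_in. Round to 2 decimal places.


dT1 = Th_in - Tc_out = 84 - 32 = 52
dT2 = Th_out - Tc_in = 48 - 26 = 22
LMTD = (dT1 - dT2) / ln(dT1/dT2)
LMTD = (52 - 22) / ln(52/22)
LMTD = 34.88 K


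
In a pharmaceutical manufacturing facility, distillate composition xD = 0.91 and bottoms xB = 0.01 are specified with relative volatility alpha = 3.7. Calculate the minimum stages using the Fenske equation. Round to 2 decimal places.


N_min = ln((xD*(1-xB))/(xB*(1-xD))) / ln(alpha)
Numerator inside ln: 0.9009 / 0.0009 = 1001.0
ln(1001.0) = 6.908755
ln(alpha) = ln(3.7) = 1.308333
N_min = 6.908755 / 1.308333 = 5.28


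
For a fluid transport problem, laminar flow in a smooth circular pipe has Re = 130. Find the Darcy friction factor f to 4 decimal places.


f = 64 / Re
f = 64 / 130
f = 0.4923


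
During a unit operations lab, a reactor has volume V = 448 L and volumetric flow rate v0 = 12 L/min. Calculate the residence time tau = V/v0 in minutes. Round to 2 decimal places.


tau = V / v0
tau = 448 / 12
tau = 37.33 min


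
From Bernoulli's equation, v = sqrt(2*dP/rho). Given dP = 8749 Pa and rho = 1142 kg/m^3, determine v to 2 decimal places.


v = sqrt(2*dP/rho)
v = sqrt(2*8749/1142)
v = sqrt(15.322242)
v = 3.91 m/s


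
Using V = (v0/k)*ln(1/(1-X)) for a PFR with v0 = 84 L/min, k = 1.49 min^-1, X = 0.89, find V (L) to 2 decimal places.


V = (v0/k) * ln(1/(1-X))
V = (84/1.49) * ln(1/(1-0.89))
V = 56.375839 * ln(9.090909)
V = 56.375839 * 2.207275
V = 124.44 L


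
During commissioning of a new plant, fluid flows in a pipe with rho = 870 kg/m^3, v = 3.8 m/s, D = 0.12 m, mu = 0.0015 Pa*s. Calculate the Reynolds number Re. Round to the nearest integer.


Re = rho * v * D / mu
Re = 870 * 3.8 * 0.12 / 0.0015
Re = 396.72 / 0.0015
Re = 264480


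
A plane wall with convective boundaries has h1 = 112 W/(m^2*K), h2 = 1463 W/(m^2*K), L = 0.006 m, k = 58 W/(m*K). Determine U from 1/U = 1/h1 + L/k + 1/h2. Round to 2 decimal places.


1/U = 1/h1 + L/k + 1/h2
1/U = 1/112 + 0.006/58 + 1/1463
1/U = 0.0089285714 + 0.0001034483 + 0.000683527
1/U = 0.0097155467
U = 102.93 W/(m^2*K)


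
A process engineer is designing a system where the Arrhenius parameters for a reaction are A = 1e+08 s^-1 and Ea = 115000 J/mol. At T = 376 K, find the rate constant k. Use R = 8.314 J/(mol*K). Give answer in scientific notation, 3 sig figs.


k = A * exp(-Ea/(R*T))
k = 1e+08 * exp(-115000 / (8.314 * 376))
k = 1e+08 * exp(-36.787475)
k = 1.06e-08


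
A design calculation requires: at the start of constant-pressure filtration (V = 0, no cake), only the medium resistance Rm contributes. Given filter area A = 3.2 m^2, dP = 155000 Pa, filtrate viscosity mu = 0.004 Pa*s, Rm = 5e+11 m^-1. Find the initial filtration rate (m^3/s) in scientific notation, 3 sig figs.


rate = A * dP / (mu * Rm)
rate = 3.2 * 155000 / (0.004 * 5e+11)
rate = 496000.0 / 2.000e+09
rate = 2.48e-04 m^3/s


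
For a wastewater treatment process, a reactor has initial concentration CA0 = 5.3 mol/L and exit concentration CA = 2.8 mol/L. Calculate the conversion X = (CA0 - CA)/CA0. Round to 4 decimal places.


X = (CA0 - CA) / CA0
X = (5.3 - 2.8) / 5.3
X = 2.5 / 5.3
X = 0.4717


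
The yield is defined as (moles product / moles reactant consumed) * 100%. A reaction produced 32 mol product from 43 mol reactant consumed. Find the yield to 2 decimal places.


Yield = (moles product / moles consumed) * 100%
Yield = (32 / 43) * 100
Yield = 0.7442 * 100
Yield = 74.42%


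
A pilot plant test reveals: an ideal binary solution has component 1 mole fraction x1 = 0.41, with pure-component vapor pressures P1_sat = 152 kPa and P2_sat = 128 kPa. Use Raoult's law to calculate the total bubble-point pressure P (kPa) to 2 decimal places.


P = x1*P1_sat + x2*P2_sat
x2 = 1 - x1 = 1 - 0.41 = 0.59
P = 0.41*152 + 0.59*128
P = 62.32 + 75.52
P = 137.84 kPa


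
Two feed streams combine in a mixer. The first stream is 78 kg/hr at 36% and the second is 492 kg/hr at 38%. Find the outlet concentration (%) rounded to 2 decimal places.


Mass balance on solute: F1*x1 + F2*x2 = F3*x3
F3 = F1 + F2 = 78 + 492 = 570 kg/hr
x3 = (F1*x1 + F2*x2)/F3
x3 = (78*0.36 + 492*0.38) / 570
x3 = 37.73%


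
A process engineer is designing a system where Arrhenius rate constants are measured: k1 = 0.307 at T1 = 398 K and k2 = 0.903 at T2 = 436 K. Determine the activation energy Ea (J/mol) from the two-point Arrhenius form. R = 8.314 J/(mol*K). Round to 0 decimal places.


Ea = R * ln(k2/k1) / (1/T1 - 1/T2)
ln(k2/k1) = ln(0.903/0.307) = 1.0788748
1/T1 - 1/T2 = 1/398 - 1/436 = 0.000218984832
Ea = 8.314 * 1.0788748 / 0.000218984832
Ea = 40961 J/mol


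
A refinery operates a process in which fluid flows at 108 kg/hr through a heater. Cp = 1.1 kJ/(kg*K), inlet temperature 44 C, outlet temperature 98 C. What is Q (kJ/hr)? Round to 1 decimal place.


Q = m_dot * Cp * (T2 - T1)
Q = 108 * 1.1 * (98 - 44)
Q = 108 * 1.1 * 54
Q = 6415.2 kJ/hr


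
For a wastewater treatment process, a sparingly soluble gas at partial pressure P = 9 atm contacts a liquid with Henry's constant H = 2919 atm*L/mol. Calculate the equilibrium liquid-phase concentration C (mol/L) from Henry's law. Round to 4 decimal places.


C = P / H
C = 9 / 2919
C = 0.0031 mol/L


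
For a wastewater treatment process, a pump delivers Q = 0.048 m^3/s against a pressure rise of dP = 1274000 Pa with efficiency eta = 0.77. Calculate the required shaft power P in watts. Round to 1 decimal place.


P = Q * dP / eta
P = 0.048 * 1274000 / 0.77
P = 61152.0 / 0.77
P = 79418.2 W


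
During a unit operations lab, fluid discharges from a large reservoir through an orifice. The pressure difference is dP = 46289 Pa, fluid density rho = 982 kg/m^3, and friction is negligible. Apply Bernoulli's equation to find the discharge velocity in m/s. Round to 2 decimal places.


v = sqrt(2*dP/rho)
v = sqrt(2*46289/982)
v = sqrt(94.274949)
v = 9.71 m/s


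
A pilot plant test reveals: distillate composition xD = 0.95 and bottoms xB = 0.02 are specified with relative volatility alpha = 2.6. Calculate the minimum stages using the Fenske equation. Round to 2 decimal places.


N_min = ln((xD*(1-xB))/(xB*(1-xD))) / ln(alpha)
Numerator inside ln: 0.931 / 0.001 = 931.0
ln(931.0) = 6.836259
ln(alpha) = ln(2.6) = 0.955511
N_min = 6.836259 / 0.955511 = 7.15


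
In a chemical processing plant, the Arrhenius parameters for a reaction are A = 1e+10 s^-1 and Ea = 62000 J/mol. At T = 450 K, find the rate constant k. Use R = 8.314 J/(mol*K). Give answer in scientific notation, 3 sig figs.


k = A * exp(-Ea/(R*T))
k = 1e+10 * exp(-62000 / (8.314 * 450))
k = 1e+10 * exp(-16.57178)
k = 6.35e+02


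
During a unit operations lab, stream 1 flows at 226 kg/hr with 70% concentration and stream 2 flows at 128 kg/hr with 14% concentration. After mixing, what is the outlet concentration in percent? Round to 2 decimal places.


Mass balance on solute: F1*x1 + F2*x2 = F3*x3
F3 = F1 + F2 = 226 + 128 = 354 kg/hr
x3 = (F1*x1 + F2*x2)/F3
x3 = (226*0.7 + 128*0.14) / 354
x3 = 49.75%


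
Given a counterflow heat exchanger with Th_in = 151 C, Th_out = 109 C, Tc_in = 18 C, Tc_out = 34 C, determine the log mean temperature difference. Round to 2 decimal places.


dT1 = Th_in - Tc_out = 151 - 34 = 117
dT2 = Th_out - Tc_in = 109 - 18 = 91
LMTD = (dT1 - dT2) / ln(dT1/dT2)
LMTD = (117 - 91) / ln(117/91)
LMTD = 103.46 K


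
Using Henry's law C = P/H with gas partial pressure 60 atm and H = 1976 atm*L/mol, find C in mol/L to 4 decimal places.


C = P / H
C = 60 / 1976
C = 0.0304 mol/L


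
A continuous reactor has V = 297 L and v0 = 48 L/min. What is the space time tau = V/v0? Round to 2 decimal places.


tau = V / v0
tau = 297 / 48
tau = 6.19 min


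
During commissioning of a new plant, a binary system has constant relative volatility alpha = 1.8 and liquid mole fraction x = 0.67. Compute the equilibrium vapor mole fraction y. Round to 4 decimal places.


y = alpha*x / (1 + (alpha-1)*x)
y = 1.8*0.67 / (1 + (1.8-1)*0.67)
y = 1.206 / (1 + 0.536)
y = 1.206 / 1.536
y = 0.7852


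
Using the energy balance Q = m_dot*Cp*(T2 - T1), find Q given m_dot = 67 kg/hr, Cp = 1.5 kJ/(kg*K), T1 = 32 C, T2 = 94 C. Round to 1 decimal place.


Q = m_dot * Cp * (T2 - T1)
Q = 67 * 1.5 * (94 - 32)
Q = 67 * 1.5 * 62
Q = 6231.0 kJ/hr


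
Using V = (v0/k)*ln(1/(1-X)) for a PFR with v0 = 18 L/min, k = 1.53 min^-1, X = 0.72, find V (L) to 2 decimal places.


V = (v0/k) * ln(1/(1-X))
V = (18/1.53) * ln(1/(1-0.72))
V = 11.764706 * ln(3.571429)
V = 11.764706 * 1.272966
V = 14.98 L


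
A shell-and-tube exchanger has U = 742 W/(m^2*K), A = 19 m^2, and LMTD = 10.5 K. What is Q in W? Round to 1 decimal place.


Q = U * A * LMTD
Q = 742 * 19 * 10.5
Q = 148029.0 W


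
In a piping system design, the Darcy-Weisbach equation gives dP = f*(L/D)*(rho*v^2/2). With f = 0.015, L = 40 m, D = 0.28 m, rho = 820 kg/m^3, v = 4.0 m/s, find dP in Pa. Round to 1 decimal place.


dP = f * (L/D) * (rho*v^2/2)
dP = 0.015 * (40/0.28) * (820*4.0^2/2)
L/D = 142.85714286
rho*v^2/2 = 820*16.0/2 = 6560.0
dP = 0.015 * 142.85714286 * 6560.0
dP = 14057.1 Pa


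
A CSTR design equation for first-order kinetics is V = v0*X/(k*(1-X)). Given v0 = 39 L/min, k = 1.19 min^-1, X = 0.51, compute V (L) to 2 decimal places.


V = v0 * X / (k * (1 - X))
V = 39 * 0.51 / (1.19 * (1 - 0.51))
V = 19.89 / (1.19 * 0.49)
V = 19.89 / 0.5831
V = 34.11 L


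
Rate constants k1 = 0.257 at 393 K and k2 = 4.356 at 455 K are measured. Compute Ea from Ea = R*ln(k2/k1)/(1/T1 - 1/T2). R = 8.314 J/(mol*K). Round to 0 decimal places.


Ea = R * ln(k2/k1) / (1/T1 - 1/T2)
ln(k2/k1) = ln(4.356/0.257) = 2.8302334
1/T1 - 1/T2 = 1/393 - 1/455 = 0.000346727064
Ea = 8.314 * 2.8302334 / 0.000346727064
Ea = 67865 J/mol


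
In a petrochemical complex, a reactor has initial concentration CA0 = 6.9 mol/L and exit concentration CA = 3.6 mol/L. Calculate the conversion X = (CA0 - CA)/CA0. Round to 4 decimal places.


X = (CA0 - CA) / CA0
X = (6.9 - 3.6) / 6.9
X = 3.3 / 6.9
X = 0.4783


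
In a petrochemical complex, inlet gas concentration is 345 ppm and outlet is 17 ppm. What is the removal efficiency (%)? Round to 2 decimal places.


Efficiency = (G_in - G_out) / G_in * 100%
Efficiency = (345 - 17) / 345 * 100
Efficiency = 328 / 345 * 100
Efficiency = 95.07%


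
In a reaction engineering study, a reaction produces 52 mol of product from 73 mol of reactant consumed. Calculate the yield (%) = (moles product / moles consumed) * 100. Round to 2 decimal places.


Yield = (moles product / moles consumed) * 100%
Yield = (52 / 73) * 100
Yield = 0.7123 * 100
Yield = 71.23%


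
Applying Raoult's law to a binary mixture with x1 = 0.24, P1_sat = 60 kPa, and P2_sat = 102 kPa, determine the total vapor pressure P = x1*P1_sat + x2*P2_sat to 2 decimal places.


P = x1*P1_sat + x2*P2_sat
x2 = 1 - x1 = 1 - 0.24 = 0.76
P = 0.24*60 + 0.76*102
P = 14.4 + 77.52
P = 91.92 kPa


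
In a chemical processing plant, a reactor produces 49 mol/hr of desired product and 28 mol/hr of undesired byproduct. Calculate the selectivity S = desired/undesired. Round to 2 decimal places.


S = desired product rate / undesired product rate
S = 49 / 28
S = 1.75


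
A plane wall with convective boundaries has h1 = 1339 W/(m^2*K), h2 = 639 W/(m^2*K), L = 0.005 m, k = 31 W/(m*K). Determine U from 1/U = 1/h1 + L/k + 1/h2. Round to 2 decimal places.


1/U = 1/h1 + L/k + 1/h2
1/U = 1/1339 + 0.005/31 + 1/639
1/U = 0.000746826 + 0.0001612903 + 0.0015649452
1/U = 0.0024730615
U = 404.36 W/(m^2*K)


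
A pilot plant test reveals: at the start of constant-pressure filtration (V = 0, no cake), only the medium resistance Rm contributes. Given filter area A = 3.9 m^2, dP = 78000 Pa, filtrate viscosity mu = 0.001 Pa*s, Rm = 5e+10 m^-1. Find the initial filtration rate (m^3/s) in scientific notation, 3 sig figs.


rate = A * dP / (mu * Rm)
rate = 3.9 * 78000 / (0.001 * 5e+10)
rate = 304200.0 / 5.000e+07
rate = 6.08e-03 m^3/s


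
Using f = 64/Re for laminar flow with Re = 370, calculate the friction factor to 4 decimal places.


f = 64 / Re
f = 64 / 370
f = 0.1730


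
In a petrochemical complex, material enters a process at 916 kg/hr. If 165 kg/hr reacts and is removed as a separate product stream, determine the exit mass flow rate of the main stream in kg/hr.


Steady-state mass balance on the main outlet: F_out = F_in - F_removed
F_out = 916 - 165
F_out = 751 kg/hr


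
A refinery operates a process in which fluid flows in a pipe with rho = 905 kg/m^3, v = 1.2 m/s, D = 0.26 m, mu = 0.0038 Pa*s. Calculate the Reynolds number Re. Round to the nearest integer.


Re = rho * v * D / mu
Re = 905 * 1.2 * 0.26 / 0.0038
Re = 282.36 / 0.0038
Re = 74305


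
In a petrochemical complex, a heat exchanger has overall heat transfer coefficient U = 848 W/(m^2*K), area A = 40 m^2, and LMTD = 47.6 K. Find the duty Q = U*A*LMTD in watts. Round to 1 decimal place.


Q = U * A * LMTD
Q = 848 * 40 * 47.6
Q = 1614592.0 W


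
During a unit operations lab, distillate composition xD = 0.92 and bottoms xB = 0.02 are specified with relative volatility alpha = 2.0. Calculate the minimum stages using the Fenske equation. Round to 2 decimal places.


N_min = ln((xD*(1-xB))/(xB*(1-xD))) / ln(alpha)
Numerator inside ln: 0.9016 / 0.0016 = 563.5
ln(563.5) = 6.334167
ln(alpha) = ln(2.0) = 0.693147
N_min = 6.334167 / 0.693147 = 9.14


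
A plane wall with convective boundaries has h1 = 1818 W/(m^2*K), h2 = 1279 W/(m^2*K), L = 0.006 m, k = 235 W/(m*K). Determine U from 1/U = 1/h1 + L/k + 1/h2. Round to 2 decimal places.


1/U = 1/h1 + L/k + 1/h2
1/U = 1/1818 + 0.006/235 + 1/1279
1/U = 0.000550055 + 2.55319e-05 + 0.0007818608
1/U = 0.0013574477
U = 736.68 W/(m^2*K)


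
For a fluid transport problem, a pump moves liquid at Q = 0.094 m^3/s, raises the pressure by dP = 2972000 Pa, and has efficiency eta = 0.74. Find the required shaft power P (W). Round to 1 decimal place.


P = Q * dP / eta
P = 0.094 * 2972000 / 0.74
P = 279368.0 / 0.74
P = 377524.3 W


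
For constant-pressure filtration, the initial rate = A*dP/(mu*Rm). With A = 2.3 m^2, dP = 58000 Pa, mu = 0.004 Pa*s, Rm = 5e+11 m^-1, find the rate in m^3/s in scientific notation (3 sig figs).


rate = A * dP / (mu * Rm)
rate = 2.3 * 58000 / (0.004 * 5e+11)
rate = 133400.0 / 2.000e+09
rate = 6.67e-05 m^3/s


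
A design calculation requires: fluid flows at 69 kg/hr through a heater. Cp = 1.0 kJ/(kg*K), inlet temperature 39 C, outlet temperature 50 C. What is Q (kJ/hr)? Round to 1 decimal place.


Q = m_dot * Cp * (T2 - T1)
Q = 69 * 1.0 * (50 - 39)
Q = 69 * 1.0 * 11
Q = 759.0 kJ/hr


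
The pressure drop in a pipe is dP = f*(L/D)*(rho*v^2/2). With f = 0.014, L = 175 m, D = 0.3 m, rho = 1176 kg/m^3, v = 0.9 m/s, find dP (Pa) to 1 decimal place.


dP = f * (L/D) * (rho*v^2/2)
dP = 0.014 * (175/0.3) * (1176*0.9^2/2)
L/D = 583.33333333
rho*v^2/2 = 1176*0.81/2 = 476.28
dP = 0.014 * 583.33333333 * 476.28
dP = 3889.6 Pa


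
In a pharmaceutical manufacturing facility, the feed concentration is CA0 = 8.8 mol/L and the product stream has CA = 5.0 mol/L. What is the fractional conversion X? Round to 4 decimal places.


X = (CA0 - CA) / CA0
X = (8.8 - 5.0) / 8.8
X = 3.8 / 8.8
X = 0.4318


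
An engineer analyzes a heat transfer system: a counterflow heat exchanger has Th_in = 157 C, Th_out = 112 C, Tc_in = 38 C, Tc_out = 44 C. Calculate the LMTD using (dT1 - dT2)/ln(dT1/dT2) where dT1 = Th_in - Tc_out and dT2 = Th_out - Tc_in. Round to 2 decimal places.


dT1 = Th_in - Tc_out = 157 - 44 = 113
dT2 = Th_out - Tc_in = 112 - 38 = 74
LMTD = (dT1 - dT2) / ln(dT1/dT2)
LMTD = (113 - 74) / ln(113/74)
LMTD = 92.13 K


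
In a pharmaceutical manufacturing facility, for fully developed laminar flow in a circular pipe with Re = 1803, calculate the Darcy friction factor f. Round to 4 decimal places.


f = 64 / Re
f = 64 / 1803
f = 0.0355


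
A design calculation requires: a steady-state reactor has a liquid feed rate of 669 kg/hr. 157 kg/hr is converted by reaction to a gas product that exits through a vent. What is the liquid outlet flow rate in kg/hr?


Steady-state mass balance on the main outlet: F_out = F_in - F_removed
F_out = 669 - 157
F_out = 512 kg/hr


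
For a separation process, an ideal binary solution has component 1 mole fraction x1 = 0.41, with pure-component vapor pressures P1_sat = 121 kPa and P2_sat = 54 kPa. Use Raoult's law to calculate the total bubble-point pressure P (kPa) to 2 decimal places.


P = x1*P1_sat + x2*P2_sat
x2 = 1 - x1 = 1 - 0.41 = 0.59
P = 0.41*121 + 0.59*54
P = 49.61 + 31.86
P = 81.47 kPa


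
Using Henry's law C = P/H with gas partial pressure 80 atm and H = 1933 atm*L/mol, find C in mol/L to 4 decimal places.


C = P / H
C = 80 / 1933
C = 0.0414 mol/L


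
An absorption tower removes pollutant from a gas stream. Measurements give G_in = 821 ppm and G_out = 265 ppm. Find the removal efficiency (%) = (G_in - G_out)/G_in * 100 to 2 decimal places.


Efficiency = (G_in - G_out) / G_in * 100%
Efficiency = (821 - 265) / 821 * 100
Efficiency = 556 / 821 * 100
Efficiency = 67.72%


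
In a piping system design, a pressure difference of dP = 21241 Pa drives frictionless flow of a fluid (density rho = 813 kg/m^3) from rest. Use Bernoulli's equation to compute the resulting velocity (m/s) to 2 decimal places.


v = sqrt(2*dP/rho)
v = sqrt(2*21241/813)
v = sqrt(52.253383)
v = 7.23 m/s


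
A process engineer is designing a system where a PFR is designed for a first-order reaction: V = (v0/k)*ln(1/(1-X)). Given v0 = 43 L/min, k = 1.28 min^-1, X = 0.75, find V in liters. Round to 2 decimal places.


V = (v0/k) * ln(1/(1-X))
V = (43/1.28) * ln(1/(1-0.75))
V = 33.59375 * ln(4.0)
V = 33.59375 * 1.386294
V = 46.57 L


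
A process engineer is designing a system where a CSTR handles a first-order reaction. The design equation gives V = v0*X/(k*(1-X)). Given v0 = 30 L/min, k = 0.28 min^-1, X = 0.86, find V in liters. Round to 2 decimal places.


V = v0 * X / (k * (1 - X))
V = 30 * 0.86 / (0.28 * (1 - 0.86))
V = 25.8 / (0.28 * 0.14)
V = 25.8 / 0.0392
V = 658.16 L


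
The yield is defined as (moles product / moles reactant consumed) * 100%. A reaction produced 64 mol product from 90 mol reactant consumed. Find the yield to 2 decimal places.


Yield = (moles product / moles consumed) * 100%
Yield = (64 / 90) * 100
Yield = 0.7111 * 100
Yield = 71.11%


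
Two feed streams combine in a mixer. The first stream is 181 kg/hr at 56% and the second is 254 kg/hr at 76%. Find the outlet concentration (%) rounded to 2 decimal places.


Mass balance on solute: F1*x1 + F2*x2 = F3*x3
F3 = F1 + F2 = 181 + 254 = 435 kg/hr
x3 = (F1*x1 + F2*x2)/F3
x3 = (181*0.56 + 254*0.76) / 435
x3 = 67.68%


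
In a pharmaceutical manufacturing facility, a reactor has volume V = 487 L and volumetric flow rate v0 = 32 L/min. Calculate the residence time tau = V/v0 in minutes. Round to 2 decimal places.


tau = V / v0
tau = 487 / 32
tau = 15.22 min


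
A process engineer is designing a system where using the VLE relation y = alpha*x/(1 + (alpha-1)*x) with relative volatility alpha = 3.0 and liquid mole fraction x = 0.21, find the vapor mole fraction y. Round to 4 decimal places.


y = alpha*x / (1 + (alpha-1)*x)
y = 3.0*0.21 / (1 + (3.0-1)*0.21)
y = 0.63 / (1 + 0.42)
y = 0.63 / 1.42
y = 0.4437


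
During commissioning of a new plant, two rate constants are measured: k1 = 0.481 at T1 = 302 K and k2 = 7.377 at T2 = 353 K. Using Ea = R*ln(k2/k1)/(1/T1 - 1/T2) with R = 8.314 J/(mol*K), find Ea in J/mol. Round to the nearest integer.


Ea = R * ln(k2/k1) / (1/T1 - 1/T2)
ln(k2/k1) = ln(7.377/0.481) = 2.7302551
1/T1 - 1/T2 = 1/302 - 1/353 = 0.000478397088
Ea = 8.314 * 2.7302551 / 0.000478397088
Ea = 47449 J/mol


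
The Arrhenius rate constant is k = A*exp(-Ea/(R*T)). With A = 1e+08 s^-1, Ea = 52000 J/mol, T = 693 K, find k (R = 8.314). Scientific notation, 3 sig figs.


k = A * exp(-Ea/(R*T))
k = 1e+08 * exp(-52000 / (8.314 * 693))
k = 1e+08 * exp(-9.025268)
k = 1.20e+04


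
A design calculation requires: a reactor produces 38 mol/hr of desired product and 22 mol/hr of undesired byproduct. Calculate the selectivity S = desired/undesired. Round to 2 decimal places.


S = desired product rate / undesired product rate
S = 38 / 22
S = 1.73


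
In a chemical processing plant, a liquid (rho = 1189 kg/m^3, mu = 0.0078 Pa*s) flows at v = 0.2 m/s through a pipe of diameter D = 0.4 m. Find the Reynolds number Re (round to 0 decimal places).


Re = rho * v * D / mu
Re = 1189 * 0.2 * 0.4 / 0.0078
Re = 95.12 / 0.0078
Re = 12195


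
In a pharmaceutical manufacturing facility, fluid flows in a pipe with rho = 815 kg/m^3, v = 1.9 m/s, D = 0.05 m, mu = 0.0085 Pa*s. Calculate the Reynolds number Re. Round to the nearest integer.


Re = rho * v * D / mu
Re = 815 * 1.9 * 0.05 / 0.0085
Re = 77.425 / 0.0085
Re = 9109


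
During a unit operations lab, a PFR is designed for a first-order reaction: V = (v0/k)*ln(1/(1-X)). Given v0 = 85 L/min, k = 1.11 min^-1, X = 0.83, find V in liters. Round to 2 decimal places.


V = (v0/k) * ln(1/(1-X))
V = (85/1.11) * ln(1/(1-0.83))
V = 76.576577 * ln(5.882353)
V = 76.576577 * 1.771957
V = 135.69 L


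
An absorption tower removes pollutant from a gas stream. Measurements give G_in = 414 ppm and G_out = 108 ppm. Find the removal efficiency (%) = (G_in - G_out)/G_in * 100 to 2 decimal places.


Efficiency = (G_in - G_out) / G_in * 100%
Efficiency = (414 - 108) / 414 * 100
Efficiency = 306 / 414 * 100
Efficiency = 73.91%


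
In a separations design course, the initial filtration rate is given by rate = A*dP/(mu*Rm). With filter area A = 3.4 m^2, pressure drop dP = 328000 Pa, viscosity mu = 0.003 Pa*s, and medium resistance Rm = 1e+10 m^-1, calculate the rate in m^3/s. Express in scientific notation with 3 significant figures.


rate = A * dP / (mu * Rm)
rate = 3.4 * 328000 / (0.003 * 1e+10)
rate = 1115200.0 / 3.000e+07
rate = 3.72e-02 m^3/s


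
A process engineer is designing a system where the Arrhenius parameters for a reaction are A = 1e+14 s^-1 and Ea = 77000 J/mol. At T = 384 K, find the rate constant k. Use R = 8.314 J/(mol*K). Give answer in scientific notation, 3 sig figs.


k = A * exp(-Ea/(R*T))
k = 1e+14 * exp(-77000 / (8.314 * 384))
k = 1e+14 * exp(-24.118455)
k = 3.35e+03


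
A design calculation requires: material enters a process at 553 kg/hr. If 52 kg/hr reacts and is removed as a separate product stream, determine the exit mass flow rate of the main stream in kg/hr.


Steady-state mass balance on the main outlet: F_out = F_in - F_removed
F_out = 553 - 52
F_out = 501 kg/hr


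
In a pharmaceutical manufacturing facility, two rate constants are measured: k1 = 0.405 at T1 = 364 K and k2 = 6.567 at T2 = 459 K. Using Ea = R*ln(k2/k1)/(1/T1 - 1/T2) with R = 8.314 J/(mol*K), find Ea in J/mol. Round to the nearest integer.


Ea = R * ln(k2/k1) / (1/T1 - 1/T2)
ln(k2/k1) = ln(6.567/0.405) = 2.7859253
1/T1 - 1/T2 = 1/364 - 1/459 = 0.00056860351
Ea = 8.314 * 2.7859253 / 0.00056860351
Ea = 40735 J/mol


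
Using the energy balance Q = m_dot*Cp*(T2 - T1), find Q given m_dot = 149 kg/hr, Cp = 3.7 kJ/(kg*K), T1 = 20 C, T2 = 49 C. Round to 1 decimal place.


Q = m_dot * Cp * (T2 - T1)
Q = 149 * 3.7 * (49 - 20)
Q = 149 * 3.7 * 29
Q = 15987.7 kJ/hr


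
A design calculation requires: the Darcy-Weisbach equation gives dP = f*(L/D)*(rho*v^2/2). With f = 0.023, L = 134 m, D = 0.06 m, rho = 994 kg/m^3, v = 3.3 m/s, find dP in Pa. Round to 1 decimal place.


dP = f * (L/D) * (rho*v^2/2)
dP = 0.023 * (134/0.06) * (994*3.3^2/2)
L/D = 2233.33333333
rho*v^2/2 = 994*10.89/2 = 5412.33
dP = 0.023 * 2233.33333333 * 5412.33
dP = 278013.4 Pa


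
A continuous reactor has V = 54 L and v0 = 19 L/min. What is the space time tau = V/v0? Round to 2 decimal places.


tau = V / v0
tau = 54 / 19
tau = 2.84 min


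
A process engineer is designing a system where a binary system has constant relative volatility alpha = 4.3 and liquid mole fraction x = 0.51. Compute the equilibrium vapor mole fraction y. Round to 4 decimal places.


y = alpha*x / (1 + (alpha-1)*x)
y = 4.3*0.51 / (1 + (4.3-1)*0.51)
y = 2.193 / (1 + 1.683)
y = 2.193 / 2.683
y = 0.8174


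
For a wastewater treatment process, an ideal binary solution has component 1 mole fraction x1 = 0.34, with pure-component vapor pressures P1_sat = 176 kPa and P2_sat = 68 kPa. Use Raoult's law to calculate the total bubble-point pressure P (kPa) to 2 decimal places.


P = x1*P1_sat + x2*P2_sat
x2 = 1 - x1 = 1 - 0.34 = 0.66
P = 0.34*176 + 0.66*68
P = 59.84 + 44.88
P = 104.72 kPa


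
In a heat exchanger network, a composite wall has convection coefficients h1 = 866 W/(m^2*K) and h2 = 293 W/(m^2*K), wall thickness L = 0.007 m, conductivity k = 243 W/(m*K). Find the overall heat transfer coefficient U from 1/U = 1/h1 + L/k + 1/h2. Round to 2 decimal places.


1/U = 1/h1 + L/k + 1/h2
1/U = 1/866 + 0.007/243 + 1/293
1/U = 0.0011547344 + 2.88066e-05 + 0.0034129693
1/U = 0.0045965103
U = 217.56 W/(m^2*K)


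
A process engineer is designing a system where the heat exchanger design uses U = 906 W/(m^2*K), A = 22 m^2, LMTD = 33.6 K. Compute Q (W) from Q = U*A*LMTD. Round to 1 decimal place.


Q = U * A * LMTD
Q = 906 * 22 * 33.6
Q = 669715.2 W


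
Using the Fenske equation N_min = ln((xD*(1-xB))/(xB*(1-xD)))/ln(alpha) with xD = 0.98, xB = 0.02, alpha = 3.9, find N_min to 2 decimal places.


N_min = ln((xD*(1-xB))/(xB*(1-xD))) / ln(alpha)
Numerator inside ln: 0.9604 / 0.0004 = 2401.0
ln(2401.0) = 7.783641
ln(alpha) = ln(3.9) = 1.360977
N_min = 7.783641 / 1.360977 = 5.72


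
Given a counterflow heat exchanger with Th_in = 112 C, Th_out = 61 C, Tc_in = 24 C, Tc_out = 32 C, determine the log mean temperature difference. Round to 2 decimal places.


dT1 = Th_in - Tc_out = 112 - 32 = 80
dT2 = Th_out - Tc_in = 61 - 24 = 37
LMTD = (dT1 - dT2) / ln(dT1/dT2)
LMTD = (80 - 37) / ln(80/37)
LMTD = 55.76 K


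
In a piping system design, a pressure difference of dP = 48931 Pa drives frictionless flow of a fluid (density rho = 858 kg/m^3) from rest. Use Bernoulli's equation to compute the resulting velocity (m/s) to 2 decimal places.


v = sqrt(2*dP/rho)
v = sqrt(2*48931/858)
v = sqrt(114.058275)
v = 10.68 m/s


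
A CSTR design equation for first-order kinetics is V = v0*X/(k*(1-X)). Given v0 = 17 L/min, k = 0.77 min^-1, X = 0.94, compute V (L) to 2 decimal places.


V = v0 * X / (k * (1 - X))
V = 17 * 0.94 / (0.77 * (1 - 0.94))
V = 15.98 / (0.77 * 0.06)
V = 15.98 / 0.0462
V = 345.89 L


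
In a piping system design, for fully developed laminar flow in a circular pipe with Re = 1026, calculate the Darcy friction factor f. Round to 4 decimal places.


f = 64 / Re
f = 64 / 1026
f = 0.0624


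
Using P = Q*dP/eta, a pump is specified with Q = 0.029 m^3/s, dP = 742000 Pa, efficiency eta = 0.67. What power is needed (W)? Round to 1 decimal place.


P = Q * dP / eta
P = 0.029 * 742000 / 0.67
P = 21518.0 / 0.67
P = 32116.4 W


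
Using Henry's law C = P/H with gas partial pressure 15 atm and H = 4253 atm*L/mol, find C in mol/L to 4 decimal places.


C = P / H
C = 15 / 4253
C = 0.0035 mol/L


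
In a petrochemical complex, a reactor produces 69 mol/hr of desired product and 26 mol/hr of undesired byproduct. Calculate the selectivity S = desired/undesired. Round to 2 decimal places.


S = desired product rate / undesired product rate
S = 69 / 26
S = 2.65


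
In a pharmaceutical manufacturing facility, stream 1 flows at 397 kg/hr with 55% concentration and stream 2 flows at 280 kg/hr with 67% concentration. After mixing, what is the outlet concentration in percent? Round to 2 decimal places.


Mass balance on solute: F1*x1 + F2*x2 = F3*x3
F3 = F1 + F2 = 397 + 280 = 677 kg/hr
x3 = (F1*x1 + F2*x2)/F3
x3 = (397*0.55 + 280*0.67) / 677
x3 = 59.96%


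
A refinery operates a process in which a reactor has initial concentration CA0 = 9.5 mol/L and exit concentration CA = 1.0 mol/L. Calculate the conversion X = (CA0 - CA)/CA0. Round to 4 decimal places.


X = (CA0 - CA) / CA0
X = (9.5 - 1.0) / 9.5
X = 8.5 / 9.5
X = 0.8947


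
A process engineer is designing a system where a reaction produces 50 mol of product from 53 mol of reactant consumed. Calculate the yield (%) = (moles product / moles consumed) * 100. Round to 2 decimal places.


Yield = (moles product / moles consumed) * 100%
Yield = (50 / 53) * 100
Yield = 0.9434 * 100
Yield = 94.34%


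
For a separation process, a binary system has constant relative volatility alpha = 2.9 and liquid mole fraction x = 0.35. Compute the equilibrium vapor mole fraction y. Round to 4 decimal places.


y = alpha*x / (1 + (alpha-1)*x)
y = 2.9*0.35 / (1 + (2.9-1)*0.35)
y = 1.015 / (1 + 0.665)
y = 1.015 / 1.665
y = 0.6096


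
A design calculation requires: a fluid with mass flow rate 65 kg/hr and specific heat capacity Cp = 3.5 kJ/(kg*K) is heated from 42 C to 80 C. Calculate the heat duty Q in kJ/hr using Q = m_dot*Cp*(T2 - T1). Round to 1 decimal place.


Q = m_dot * Cp * (T2 - T1)
Q = 65 * 3.5 * (80 - 42)
Q = 65 * 3.5 * 38
Q = 8645.0 kJ/hr


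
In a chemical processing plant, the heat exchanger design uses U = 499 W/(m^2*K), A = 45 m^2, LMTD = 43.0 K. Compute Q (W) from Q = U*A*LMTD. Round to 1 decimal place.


Q = U * A * LMTD
Q = 499 * 45 * 43.0
Q = 965565.0 W


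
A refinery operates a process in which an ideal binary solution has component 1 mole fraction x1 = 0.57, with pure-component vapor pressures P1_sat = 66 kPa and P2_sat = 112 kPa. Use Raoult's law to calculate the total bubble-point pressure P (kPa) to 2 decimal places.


P = x1*P1_sat + x2*P2_sat
x2 = 1 - x1 = 1 - 0.57 = 0.43
P = 0.57*66 + 0.43*112
P = 37.62 + 48.16
P = 85.78 kPa


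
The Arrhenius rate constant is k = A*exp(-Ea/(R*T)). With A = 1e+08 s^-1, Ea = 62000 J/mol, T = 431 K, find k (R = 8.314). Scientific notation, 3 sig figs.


k = A * exp(-Ea/(R*T))
k = 1e+08 * exp(-62000 / (8.314 * 431))
k = 1e+08 * exp(-17.302322)
k = 3.06e+00


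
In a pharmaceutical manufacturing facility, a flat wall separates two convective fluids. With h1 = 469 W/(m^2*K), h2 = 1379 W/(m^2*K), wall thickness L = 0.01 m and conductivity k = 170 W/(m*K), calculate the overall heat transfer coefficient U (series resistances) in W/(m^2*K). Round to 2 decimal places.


1/U = 1/h1 + L/k + 1/h2
1/U = 1/469 + 0.01/170 + 1/1379
1/U = 0.0021321962 + 5.88235e-05 + 0.0007251632
1/U = 0.0029161829
U = 342.91 W/(m^2*K)


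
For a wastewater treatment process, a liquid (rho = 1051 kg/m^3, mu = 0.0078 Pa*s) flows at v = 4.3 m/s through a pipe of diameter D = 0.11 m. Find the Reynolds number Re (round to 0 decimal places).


Re = rho * v * D / mu
Re = 1051 * 4.3 * 0.11 / 0.0078
Re = 497.123 / 0.0078
Re = 63734


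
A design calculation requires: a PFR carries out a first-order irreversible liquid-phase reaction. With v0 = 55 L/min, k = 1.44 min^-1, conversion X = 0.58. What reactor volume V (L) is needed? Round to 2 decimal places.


V = (v0/k) * ln(1/(1-X))
V = (55/1.44) * ln(1/(1-0.58))
V = 38.194444 * ln(2.380952)
V = 38.194444 * 0.8675
V = 33.13 L


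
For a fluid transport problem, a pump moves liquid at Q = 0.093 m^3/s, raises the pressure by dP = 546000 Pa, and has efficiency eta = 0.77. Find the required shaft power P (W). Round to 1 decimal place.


P = Q * dP / eta
P = 0.093 * 546000 / 0.77
P = 50778.0 / 0.77
P = 65945.5 W


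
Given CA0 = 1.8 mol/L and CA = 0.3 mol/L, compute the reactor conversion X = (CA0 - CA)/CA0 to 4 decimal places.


X = (CA0 - CA) / CA0
X = (1.8 - 0.3) / 1.8
X = 1.5 / 1.8
X = 0.8333


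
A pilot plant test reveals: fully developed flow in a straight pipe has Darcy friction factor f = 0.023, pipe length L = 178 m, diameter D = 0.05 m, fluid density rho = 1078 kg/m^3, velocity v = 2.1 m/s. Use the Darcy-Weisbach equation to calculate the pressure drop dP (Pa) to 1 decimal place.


dP = f * (L/D) * (rho*v^2/2)
dP = 0.023 * (178/0.05) * (1078*2.1^2/2)
L/D = 3560.0
rho*v^2/2 = 1078*4.41/2 = 2376.99
dP = 0.023 * 3560.0 * 2376.99
dP = 194627.9 Pa


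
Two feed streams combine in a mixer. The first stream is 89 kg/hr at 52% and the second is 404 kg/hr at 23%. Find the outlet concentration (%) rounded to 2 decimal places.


Mass balance on solute: F1*x1 + F2*x2 = F3*x3
F3 = F1 + F2 = 89 + 404 = 493 kg/hr
x3 = (F1*x1 + F2*x2)/F3
x3 = (89*0.52 + 404*0.23) / 493
x3 = 28.24%


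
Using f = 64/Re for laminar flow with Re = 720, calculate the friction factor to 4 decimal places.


f = 64 / Re
f = 64 / 720
f = 0.0889


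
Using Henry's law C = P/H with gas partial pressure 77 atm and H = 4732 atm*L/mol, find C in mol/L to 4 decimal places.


C = P / H
C = 77 / 4732
C = 0.0163 mol/L


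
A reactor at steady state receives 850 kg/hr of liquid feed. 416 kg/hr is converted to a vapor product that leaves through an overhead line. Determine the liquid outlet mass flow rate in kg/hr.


Steady-state mass balance on the main outlet: F_out = F_in - F_removed
F_out = 850 - 416
F_out = 434 kg/hr


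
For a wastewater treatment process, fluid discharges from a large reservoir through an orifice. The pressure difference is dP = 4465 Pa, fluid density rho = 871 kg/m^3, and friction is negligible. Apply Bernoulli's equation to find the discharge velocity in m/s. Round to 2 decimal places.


v = sqrt(2*dP/rho)
v = sqrt(2*4465/871)
v = sqrt(10.252583)
v = 3.20 m/s


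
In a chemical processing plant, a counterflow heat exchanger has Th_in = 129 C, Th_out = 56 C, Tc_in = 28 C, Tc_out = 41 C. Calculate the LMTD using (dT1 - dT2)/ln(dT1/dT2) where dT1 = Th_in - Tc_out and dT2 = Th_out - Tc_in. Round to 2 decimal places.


dT1 = Th_in - Tc_out = 129 - 41 = 88
dT2 = Th_out - Tc_in = 56 - 28 = 28
LMTD = (dT1 - dT2) / ln(dT1/dT2)
LMTD = (88 - 28) / ln(88/28)
LMTD = 52.40 K


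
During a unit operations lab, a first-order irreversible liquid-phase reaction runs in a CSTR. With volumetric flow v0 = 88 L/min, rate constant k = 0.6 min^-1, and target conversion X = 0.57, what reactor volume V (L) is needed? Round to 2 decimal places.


V = v0 * X / (k * (1 - X))
V = 88 * 0.57 / (0.6 * (1 - 0.57))
V = 50.16 / (0.6 * 0.43)
V = 50.16 / 0.258
V = 194.42 L


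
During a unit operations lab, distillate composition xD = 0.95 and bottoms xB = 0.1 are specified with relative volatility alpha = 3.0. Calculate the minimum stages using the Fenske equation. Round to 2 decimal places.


N_min = ln((xD*(1-xB))/(xB*(1-xD))) / ln(alpha)
Numerator inside ln: 0.855 / 0.005 = 171.0
ln(171.0) = 5.141664
ln(alpha) = ln(3.0) = 1.098612
N_min = 5.141664 / 1.098612 = 4.68


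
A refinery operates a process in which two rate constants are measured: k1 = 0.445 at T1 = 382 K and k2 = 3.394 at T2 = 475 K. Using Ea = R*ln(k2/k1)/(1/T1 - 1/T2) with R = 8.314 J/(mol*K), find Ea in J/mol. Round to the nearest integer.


Ea = R * ln(k2/k1) / (1/T1 - 1/T2)
ln(k2/k1) = ln(3.394/0.445) = 2.0316902
1/T1 - 1/T2 = 1/382 - 1/475 = 0.000512537889
Ea = 8.314 * 2.0316902 / 0.000512537889
Ea = 32957 J/mol


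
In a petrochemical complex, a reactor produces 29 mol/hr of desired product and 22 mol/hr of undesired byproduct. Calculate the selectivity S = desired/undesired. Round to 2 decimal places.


S = desired product rate / undesired product rate
S = 29 / 22
S = 1.32


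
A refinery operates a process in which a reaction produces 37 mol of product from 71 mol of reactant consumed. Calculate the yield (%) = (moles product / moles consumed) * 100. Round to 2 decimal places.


Yield = (moles product / moles consumed) * 100%
Yield = (37 / 71) * 100
Yield = 0.5211 * 100
Yield = 52.11%


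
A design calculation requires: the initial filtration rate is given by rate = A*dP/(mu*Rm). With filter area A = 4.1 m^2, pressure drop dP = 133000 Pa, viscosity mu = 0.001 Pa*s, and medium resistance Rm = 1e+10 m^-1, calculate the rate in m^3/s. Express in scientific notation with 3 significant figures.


rate = A * dP / (mu * Rm)
rate = 4.1 * 133000 / (0.001 * 1e+10)
rate = 545300.0 / 1.000e+07
rate = 5.45e-02 m^3/s


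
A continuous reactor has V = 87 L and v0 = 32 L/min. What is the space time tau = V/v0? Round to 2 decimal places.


tau = V / v0
tau = 87 / 32
tau = 2.72 min


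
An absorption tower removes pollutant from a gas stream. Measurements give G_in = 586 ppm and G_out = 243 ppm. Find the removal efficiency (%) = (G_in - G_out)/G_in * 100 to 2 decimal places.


Efficiency = (G_in - G_out) / G_in * 100%
Efficiency = (586 - 243) / 586 * 100
Efficiency = 343 / 586 * 100
Efficiency = 58.53%


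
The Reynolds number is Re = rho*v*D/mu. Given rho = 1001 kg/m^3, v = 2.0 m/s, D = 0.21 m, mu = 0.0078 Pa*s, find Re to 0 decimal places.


Re = rho * v * D / mu
Re = 1001 * 2.0 * 0.21 / 0.0078
Re = 420.42 / 0.0078
Re = 53900


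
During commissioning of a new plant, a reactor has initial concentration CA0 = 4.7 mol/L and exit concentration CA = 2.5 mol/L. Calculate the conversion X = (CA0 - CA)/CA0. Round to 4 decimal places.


X = (CA0 - CA) / CA0
X = (4.7 - 2.5) / 4.7
X = 2.2 / 4.7
X = 0.4681


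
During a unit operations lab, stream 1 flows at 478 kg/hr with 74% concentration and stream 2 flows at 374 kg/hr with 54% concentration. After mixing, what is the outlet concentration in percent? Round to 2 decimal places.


Mass balance on solute: F1*x1 + F2*x2 = F3*x3
F3 = F1 + F2 = 478 + 374 = 852 kg/hr
x3 = (F1*x1 + F2*x2)/F3
x3 = (478*0.74 + 374*0.54) / 852
x3 = 65.22%
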